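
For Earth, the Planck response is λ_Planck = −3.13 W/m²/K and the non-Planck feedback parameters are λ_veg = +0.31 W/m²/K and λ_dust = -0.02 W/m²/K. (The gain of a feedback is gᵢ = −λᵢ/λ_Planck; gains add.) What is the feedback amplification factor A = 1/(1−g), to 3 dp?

Convert to gains: g_veg = 0.31/3.13 = 0.09904; g_dust = -0.02/3.13 = -0.00639.
Total gain g = 0.09265.
A = 1/(1 − 0.09265) = 1.102.

1.102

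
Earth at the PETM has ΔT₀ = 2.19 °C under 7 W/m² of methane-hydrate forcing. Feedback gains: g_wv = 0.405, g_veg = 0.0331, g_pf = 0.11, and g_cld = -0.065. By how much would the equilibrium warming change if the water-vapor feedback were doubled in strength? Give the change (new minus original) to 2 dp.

15.33 °C

Original: g = 0.4831, ΔT = 2.19/(1−0.4831) = 4.2368 °C.
With doubled water-vapor: g' = 0.8881, ΔT' = 2.19/(1−0.8881) = 19.5710 °C.
Change = 19.5710 − 4.2368 = 15.33 °C.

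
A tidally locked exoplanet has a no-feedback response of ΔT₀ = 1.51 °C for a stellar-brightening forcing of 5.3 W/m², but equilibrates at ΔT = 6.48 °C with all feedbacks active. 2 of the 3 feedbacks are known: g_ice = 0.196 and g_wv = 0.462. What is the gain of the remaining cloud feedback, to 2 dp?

Amplification A = ΔT/ΔT₀ = 6.48/1.51 = 4.291.
Total gain g = 1 − 1/A = 1 − 1/4.291 = 0.767.
Known gains sum to 0.196 + 0.462 = 0.658.
g_cld = 0.767 − 0.658 = 0.11.

0.11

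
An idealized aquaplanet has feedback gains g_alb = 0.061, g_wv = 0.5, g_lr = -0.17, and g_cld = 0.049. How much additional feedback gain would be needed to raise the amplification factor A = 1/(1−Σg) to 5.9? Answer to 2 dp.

Current total gain = 0.44.
Target gain for A = 5.9: g* = 1 − 1/5.9 = 0.8305.
Additional gain needed = 0.8305 − 0.44 = 0.39.

0.39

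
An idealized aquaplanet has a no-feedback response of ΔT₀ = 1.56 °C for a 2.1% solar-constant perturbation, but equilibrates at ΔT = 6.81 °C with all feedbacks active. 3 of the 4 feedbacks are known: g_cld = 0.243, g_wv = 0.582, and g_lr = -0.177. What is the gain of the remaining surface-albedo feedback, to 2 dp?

0.12

Amplification A = ΔT/ΔT₀ = 6.81/1.56 = 4.365.
Total gain g = 1 − 1/A = 1 − 1/4.365 = 0.7709.
Known gains sum to 0.243 + 0.582 − 0.177 = 0.648.
g_alb = 0.7709 − 0.648 = 0.12.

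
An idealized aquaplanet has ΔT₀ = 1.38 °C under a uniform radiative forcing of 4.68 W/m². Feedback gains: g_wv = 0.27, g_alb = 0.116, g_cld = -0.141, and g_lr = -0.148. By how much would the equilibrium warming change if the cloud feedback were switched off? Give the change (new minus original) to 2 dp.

Original: g = 0.097, ΔT = 1.38/(1−0.097) = 1.5282 °C.
Without cloud: g' = 0.238, ΔT' = 1.38/(1−0.238) = 1.8110 °C.
Change = 1.8110 − 1.5282 = 0.28 °C.

0.28 °C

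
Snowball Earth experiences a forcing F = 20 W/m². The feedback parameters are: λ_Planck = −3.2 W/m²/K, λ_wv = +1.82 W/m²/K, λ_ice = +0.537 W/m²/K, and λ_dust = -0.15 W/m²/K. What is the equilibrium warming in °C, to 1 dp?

Net feedback parameter λ = (−3.2) + (+1.82) + (+0.537) + (-0.15) = -0.993 W/m²/K.
ΔT = −F/λ = −20/(-0.993) = 20.1 °C.

20.1 °C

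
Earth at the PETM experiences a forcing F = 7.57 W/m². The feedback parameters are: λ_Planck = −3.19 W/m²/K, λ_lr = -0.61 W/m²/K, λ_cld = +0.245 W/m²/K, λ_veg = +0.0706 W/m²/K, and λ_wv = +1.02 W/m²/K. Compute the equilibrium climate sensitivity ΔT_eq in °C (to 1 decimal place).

Net feedback parameter λ = (−3.19) + (-0.61) + (+0.245) + (+0.0706) + (+1.02) = -2.4644 W/m²/K.
ΔT = −F/λ = −7.57/(-2.4644) = 3.1 °C.

3.1 °C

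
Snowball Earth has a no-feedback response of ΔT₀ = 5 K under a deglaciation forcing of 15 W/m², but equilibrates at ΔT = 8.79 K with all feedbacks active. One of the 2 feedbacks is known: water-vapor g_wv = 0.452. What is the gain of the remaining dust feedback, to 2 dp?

Amplification A = ΔT/ΔT₀ = 8.79/5 = 1.758.
Total gain g = 1 − 1/A = 1 − 1/1.758 = 0.4312.
The known gain is 0.452.
g_dust = 0.4312 − 0.452 = -0.02.

-0.02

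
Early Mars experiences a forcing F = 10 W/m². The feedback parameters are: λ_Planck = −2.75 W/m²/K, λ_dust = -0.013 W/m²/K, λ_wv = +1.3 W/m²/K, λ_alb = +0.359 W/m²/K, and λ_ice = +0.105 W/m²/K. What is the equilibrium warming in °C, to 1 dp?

Net feedback parameter λ = (−2.75) + (-0.013) + (+1.3) + (+0.359) + (+0.105) = -0.999 W/m²/K.
ΔT = −F/λ = −10/(-0.999) = 10.0 °C.

10.0 °C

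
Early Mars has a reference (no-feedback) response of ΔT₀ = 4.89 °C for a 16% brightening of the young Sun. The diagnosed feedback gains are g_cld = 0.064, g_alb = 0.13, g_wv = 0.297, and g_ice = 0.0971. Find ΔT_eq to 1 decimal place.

Total gain g = 0.064 + 0.13 + 0.297 + 0.0971 = 0.5881.
Amplification A = 1/(1 − 0.5881) = 2.428.
ΔT = 4.89 × 2.428 = 11.9 °C.

11.9 °C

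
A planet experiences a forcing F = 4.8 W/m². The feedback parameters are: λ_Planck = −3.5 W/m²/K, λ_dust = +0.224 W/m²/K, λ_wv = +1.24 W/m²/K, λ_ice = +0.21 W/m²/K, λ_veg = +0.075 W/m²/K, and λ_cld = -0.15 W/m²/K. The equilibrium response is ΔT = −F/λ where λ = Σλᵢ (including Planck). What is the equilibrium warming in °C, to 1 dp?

2.5 °C

Net feedback parameter λ = (−3.5) + (+0.224) + (+1.24) + (+0.21) + (+0.075) + (-0.15) = -1.901 W/m²/K.
ΔT = −F/λ = −4.8/(-1.901) = 2.5 °C.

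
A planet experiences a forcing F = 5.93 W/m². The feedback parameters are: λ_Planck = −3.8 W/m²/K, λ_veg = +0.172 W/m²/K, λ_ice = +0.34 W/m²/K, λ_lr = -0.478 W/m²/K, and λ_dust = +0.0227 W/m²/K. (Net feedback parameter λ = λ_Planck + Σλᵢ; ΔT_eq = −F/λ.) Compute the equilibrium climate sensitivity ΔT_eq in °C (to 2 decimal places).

Net feedback parameter λ = (−3.8) + (+0.172) + (+0.34) + (-0.478) + (+0.0227) = -3.7433 W/m²/K.
ΔT = −F/λ = −5.93/(-3.7433) = 1.58 °C.

1.58 °C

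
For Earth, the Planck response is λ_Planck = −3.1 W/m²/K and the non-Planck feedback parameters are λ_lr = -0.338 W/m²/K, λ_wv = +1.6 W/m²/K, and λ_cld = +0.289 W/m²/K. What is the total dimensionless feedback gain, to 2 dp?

0.50

Convert to gains: g_lr = -0.338/3.1 = -0.109; g_wv = 1.6/3.1 = 0.5161; g_cld = 0.289/3.1 = 0.09323.
Total gain g = 0.50033.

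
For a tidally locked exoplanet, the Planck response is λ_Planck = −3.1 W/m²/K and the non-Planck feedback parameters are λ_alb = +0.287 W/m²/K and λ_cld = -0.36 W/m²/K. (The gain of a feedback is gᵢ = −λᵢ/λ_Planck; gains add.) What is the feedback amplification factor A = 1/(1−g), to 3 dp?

Convert to gains: g_alb = 0.287/3.1 = 0.09258; g_cld = -0.36/3.1 = -0.1161.
Total gain g = -0.02352.
A = 1/(1 + 0.02352) = 0.977.

0.977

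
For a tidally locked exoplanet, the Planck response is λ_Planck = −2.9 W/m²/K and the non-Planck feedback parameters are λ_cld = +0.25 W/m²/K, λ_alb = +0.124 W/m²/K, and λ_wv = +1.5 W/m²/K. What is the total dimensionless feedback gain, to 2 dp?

Convert to gains: g_cld = 0.25/2.9 = 0.08621; g_alb = 0.124/2.9 = 0.04276; g_wv = 1.5/2.9 = 0.5172.
Total gain g = 0.64617.

0.65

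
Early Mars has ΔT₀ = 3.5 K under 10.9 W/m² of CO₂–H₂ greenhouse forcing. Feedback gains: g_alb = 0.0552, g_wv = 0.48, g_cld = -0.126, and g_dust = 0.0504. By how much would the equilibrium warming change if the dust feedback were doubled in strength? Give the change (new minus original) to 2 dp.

Original: g = 0.4596, ΔT = 3.5/(1−0.4596) = 6.4767 K.
With doubled dust: g' = 0.51, ΔT' = 3.5/(1−0.51) = 7.1429 K.
Change = 7.1429 − 6.4767 = 0.67 K.

0.67 K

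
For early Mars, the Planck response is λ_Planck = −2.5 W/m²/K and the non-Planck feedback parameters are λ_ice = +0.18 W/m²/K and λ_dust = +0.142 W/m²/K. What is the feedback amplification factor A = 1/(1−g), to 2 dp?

Convert to gains: g_ice = 0.18/2.5 = 0.072; g_dust = 0.142/2.5 = 0.0568.
Total gain g = 0.1288.
A = 1/(1 − 0.1288) = 1.15.

1.15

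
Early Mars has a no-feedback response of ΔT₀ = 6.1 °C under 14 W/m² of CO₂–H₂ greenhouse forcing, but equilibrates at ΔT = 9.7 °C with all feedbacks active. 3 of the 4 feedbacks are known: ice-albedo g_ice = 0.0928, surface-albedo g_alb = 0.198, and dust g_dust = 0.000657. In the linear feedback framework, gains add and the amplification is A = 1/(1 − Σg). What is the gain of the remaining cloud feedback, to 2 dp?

Amplification A = ΔT/ΔT₀ = 9.7/6.1 = 1.59.
Total gain g = 1 − 1/A = 1 − 1/1.59 = 0.3711.
Known gains sum to 0.0928 + 0.198 + 0.000657 = 0.291457.
g_cld = 0.3711 − 0.291457 = 0.08.

0.08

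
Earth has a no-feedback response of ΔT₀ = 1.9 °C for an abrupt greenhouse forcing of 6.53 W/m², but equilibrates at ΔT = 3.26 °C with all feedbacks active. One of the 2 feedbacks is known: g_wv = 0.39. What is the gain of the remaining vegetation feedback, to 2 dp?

0.03

Amplification A = ΔT/ΔT₀ = 3.26/1.9 = 1.716.
Total gain g = 1 − 1/A = 1 − 1/1.716 = 0.4172.
The known gain is 0.39.
g_veg = 0.4172 − 0.39 = 0.03.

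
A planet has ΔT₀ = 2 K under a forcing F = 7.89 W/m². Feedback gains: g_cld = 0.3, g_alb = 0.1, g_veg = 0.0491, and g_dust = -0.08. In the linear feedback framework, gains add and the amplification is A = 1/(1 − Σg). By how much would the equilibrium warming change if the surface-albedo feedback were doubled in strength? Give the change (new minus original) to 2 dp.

0.60 K

Original: g = 0.3691, ΔT = 2/(1−0.3691) = 3.1701 K.
With doubled surface-albedo: g' = 0.4691, ΔT' = 2/(1−0.4691) = 3.7672 K.
Change = 3.7672 − 3.1701 = 0.60 K.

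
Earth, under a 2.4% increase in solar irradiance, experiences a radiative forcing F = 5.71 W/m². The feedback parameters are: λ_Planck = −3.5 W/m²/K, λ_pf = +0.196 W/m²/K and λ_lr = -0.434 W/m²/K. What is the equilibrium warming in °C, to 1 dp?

1.5 °C

Net feedback parameter λ = (−3.5) + (+0.196) + (-0.434) = -3.738 W/m²/K.
ΔT = −F/λ = −5.71/(-3.738) = 1.5 °C.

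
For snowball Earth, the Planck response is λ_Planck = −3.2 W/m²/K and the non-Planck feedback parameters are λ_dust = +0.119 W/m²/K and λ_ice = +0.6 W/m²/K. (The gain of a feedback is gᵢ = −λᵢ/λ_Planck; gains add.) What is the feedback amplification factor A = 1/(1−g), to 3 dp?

1.290

Convert to gains: g_dust = 0.119/3.2 = 0.03719; g_ice = 0.6/3.2 = 0.1875.
Total gain g = 0.22469.
A = 1/(1 − 0.22469) = 1.290.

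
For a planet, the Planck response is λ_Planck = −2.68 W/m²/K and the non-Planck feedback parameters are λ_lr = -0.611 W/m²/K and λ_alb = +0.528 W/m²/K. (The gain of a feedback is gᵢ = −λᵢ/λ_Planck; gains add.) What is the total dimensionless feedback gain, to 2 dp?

-0.03

Convert to gains: g_lr = -0.611/2.68 = -0.228; g_alb = 0.528/2.68 = 0.197.
Total gain g = -0.031.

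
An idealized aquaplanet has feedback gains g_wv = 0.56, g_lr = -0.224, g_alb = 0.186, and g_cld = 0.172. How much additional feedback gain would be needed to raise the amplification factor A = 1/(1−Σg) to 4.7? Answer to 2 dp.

Current total gain = 0.694.
Target gain for A = 4.7: g* = 1 − 1/4.7 = 0.7872.
Additional gain needed = 0.7872 − 0.694 = 0.09.

0.09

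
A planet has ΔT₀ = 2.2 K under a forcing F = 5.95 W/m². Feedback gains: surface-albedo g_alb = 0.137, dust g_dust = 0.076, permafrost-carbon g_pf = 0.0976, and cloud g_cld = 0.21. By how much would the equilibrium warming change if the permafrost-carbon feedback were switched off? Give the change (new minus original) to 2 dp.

Original: g = 0.5206, ΔT = 2.2/(1−0.5206) = 4.5891 K.
Without permafrost-carbon: g' = 0.423, ΔT' = 2.2/(1−0.423) = 3.8128 K.
Change = 3.8128 − 4.5891 = -0.78 K.

-0.78 K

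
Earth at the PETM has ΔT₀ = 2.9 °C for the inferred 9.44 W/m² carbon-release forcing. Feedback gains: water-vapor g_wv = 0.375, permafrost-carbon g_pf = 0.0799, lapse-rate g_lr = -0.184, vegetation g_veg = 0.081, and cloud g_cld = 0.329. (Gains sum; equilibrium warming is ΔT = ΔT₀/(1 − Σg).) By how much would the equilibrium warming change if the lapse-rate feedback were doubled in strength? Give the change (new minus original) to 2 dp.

Original: g = 0.6809, ΔT = 2.9/(1−0.6809) = 9.0881 °C.
With doubled lapse-rate: g' = 0.4969, ΔT' = 2.9/(1−0.4969) = 5.7643 °C.
Change = 5.7643 − 9.0881 = -3.32 °C.

-3.32 °C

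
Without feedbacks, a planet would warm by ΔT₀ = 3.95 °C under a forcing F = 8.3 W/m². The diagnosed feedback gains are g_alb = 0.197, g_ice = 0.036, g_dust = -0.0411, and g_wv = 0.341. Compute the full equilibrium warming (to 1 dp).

8.5 °C

Total gain g = 0.197 + 0.036 − 0.0411 + 0.341 = 0.5329.
Amplification A = 1/(1 − 0.5329) = 2.141.
ΔT = 3.95 × 2.141 = 8.5 °C.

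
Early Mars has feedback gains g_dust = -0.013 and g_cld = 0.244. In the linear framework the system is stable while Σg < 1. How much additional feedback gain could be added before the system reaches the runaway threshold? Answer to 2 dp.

Current total gain = -0.013 + 0.244 = 0.231.
Margin to runaway = 1 − 0.231 = 0.77.

0.77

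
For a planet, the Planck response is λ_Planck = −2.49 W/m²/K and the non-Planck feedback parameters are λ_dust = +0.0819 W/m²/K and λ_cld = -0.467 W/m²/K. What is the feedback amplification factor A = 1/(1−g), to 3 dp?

Convert to gains: g_dust = 0.0819/2.49 = 0.03289; g_cld = -0.467/2.49 = -0.1876.
Total gain g = -0.15471.
A = 1/(1 + 0.15471) = 0.866.

0.866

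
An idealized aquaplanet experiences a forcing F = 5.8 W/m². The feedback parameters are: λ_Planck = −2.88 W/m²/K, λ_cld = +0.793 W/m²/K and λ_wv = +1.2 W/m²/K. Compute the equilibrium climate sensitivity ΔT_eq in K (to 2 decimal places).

Net feedback parameter λ = (−2.88) + (+0.793) + (+1.2) = -0.887 W/m²/K.
ΔT = −F/λ = −5.8/(-0.887) = 6.54 K.

6.54 K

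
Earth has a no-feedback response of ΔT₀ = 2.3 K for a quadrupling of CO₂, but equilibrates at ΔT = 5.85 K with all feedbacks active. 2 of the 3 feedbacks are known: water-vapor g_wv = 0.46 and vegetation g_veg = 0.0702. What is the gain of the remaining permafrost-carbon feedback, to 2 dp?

Amplification A = ΔT/ΔT₀ = 5.85/2.3 = 2.543.
Total gain g = 1 − 1/A = 1 − 1/2.543 = 0.6068.
Known gains sum to 0.46 + 0.0702 = 0.5302.
g_pf = 0.6068 − 0.5302 = 0.08.

0.08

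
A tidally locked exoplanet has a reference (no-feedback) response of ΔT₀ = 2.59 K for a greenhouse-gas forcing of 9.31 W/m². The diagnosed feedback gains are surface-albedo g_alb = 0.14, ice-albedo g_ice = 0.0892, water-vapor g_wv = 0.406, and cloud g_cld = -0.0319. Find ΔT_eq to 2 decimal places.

6.53 K

Total gain g = 0.14 + 0.0892 + 0.406 − 0.0319 = 0.6033.
Amplification A = 1/(1 − 0.6033) = 2.521.
ΔT = 2.59 × 2.521 = 6.53 K.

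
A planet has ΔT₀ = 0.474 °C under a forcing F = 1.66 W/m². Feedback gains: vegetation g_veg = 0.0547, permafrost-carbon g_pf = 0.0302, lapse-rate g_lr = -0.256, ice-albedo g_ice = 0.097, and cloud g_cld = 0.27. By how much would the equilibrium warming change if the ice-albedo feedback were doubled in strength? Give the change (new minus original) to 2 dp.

Original: g = 0.1959, ΔT = 0.474/(1−0.1959) = 0.5895 °C.
With doubled ice-albedo: g' = 0.2929, ΔT' = 0.474/(1−0.2929) = 0.6703 °C.
Change = 0.6703 − 0.5895 = 0.08 °C.

0.08 °C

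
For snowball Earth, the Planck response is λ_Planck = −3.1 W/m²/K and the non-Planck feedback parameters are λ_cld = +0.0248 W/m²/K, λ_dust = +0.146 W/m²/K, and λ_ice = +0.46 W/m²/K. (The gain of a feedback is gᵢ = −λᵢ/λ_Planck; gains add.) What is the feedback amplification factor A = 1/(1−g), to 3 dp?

Convert to gains: g_cld = 0.0248/3.1 = 0.008; g_dust = 0.146/3.1 = 0.0471; g_ice = 0.46/3.1 = 0.1484.
Total gain g = 0.2035.
A = 1/(1 − 0.2035) = 1.255.

1.255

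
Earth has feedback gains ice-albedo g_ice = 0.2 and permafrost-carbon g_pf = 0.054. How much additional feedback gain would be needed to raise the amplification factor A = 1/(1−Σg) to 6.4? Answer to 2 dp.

Current total gain = 0.254.
Target gain for A = 6.4: g* = 1 − 1/6.4 = 0.8438.
Additional gain needed = 0.8438 − 0.254 = 0.59.

0.59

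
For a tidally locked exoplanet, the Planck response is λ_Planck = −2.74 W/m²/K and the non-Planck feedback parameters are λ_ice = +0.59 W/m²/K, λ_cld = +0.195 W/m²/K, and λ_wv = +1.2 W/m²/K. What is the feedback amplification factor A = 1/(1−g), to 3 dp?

3.629

Convert to gains: g_ice = 0.59/2.74 = 0.2153; g_cld = 0.195/2.74 = 0.07117; g_wv = 1.2/2.74 = 0.438.
Total gain g = 0.72447.
A = 1/(1 − 0.72447) = 3.629.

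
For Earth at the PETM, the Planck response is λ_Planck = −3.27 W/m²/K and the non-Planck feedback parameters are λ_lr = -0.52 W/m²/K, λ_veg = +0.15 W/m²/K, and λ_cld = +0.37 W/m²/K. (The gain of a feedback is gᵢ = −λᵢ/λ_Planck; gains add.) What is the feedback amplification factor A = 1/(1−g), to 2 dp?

1.00

Convert to gains: g_lr = -0.52/3.27 = -0.159; g_veg = 0.15/3.27 = 0.04587; g_cld = 0.37/3.27 = 0.1131.
Total gain g = -0.00003.
A = 1/(1 + 0.00003) = 1.00.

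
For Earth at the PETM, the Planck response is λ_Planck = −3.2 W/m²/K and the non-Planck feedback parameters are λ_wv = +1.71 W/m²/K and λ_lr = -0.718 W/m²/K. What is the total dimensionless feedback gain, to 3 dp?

Convert to gains: g_wv = 1.71/3.2 = 0.5344; g_lr = -0.718/3.2 = -0.2244.
Total gain g = 0.31.

0.310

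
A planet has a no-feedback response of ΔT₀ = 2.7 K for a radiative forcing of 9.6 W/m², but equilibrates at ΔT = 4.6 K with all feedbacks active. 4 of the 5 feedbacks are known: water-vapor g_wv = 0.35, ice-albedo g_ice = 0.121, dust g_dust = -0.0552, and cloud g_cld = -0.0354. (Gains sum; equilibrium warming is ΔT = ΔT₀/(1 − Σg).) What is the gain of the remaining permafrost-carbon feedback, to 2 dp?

Amplification A = ΔT/ΔT₀ = 4.6/2.7 = 1.704.
Total gain g = 1 − 1/A = 1 − 1/1.704 = 0.4131.
Known gains sum to 0.35 + 0.121 − 0.0552 − 0.0354 = 0.3804.
g_pf = 0.4131 − 0.3804 = 0.03.

0.03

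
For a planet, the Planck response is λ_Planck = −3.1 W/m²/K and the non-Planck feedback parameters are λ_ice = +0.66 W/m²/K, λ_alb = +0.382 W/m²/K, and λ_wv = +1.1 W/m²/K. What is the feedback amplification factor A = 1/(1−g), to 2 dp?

3.24

Convert to gains: g_ice = 0.66/3.1 = 0.2129; g_alb = 0.382/3.1 = 0.1232; g_wv = 1.1/3.1 = 0.3548.
Total gain g = 0.6909.
A = 1/(1 − 0.6909) = 3.24.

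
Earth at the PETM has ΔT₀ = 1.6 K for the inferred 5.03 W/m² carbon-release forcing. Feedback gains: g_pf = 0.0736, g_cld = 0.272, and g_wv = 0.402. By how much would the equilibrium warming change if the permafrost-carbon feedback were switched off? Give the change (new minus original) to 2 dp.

Original: g = 0.7476, ΔT = 1.6/(1−0.7476) = 6.3391 K.
Without permafrost-carbon: g' = 0.674, ΔT' = 1.6/(1−0.674) = 4.9080 K.
Change = 4.9080 − 6.3391 = -1.43 K.

-1.43 K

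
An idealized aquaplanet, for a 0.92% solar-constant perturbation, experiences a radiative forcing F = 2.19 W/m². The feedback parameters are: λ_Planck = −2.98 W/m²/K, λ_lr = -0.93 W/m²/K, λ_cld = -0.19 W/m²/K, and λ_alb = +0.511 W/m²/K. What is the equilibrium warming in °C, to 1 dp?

0.6 °C

Net feedback parameter λ = (−2.98) + (-0.93) + (-0.19) + (+0.511) = -3.589 W/m²/K.
ΔT = −F/λ = −2.19/(-3.589) = 0.6 °C.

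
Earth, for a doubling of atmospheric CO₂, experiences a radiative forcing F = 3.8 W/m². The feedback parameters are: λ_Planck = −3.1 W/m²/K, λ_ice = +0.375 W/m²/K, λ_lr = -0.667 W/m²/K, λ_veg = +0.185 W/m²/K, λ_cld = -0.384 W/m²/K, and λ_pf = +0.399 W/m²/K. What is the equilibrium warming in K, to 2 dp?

Net feedback parameter λ = (−3.1) + (+0.375) + (-0.667) + (+0.185) + (-0.384) + (+0.399) = -3.192 W/m²/K.
ΔT = −F/λ = −3.8/(-3.192) = 1.19 K.

1.19 K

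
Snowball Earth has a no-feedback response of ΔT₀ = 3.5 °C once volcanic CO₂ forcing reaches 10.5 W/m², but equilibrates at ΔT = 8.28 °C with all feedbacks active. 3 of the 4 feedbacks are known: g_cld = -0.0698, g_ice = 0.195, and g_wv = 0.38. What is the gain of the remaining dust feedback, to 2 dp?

0.07

Amplification A = ΔT/ΔT₀ = 8.28/3.5 = 2.366.
Total gain g = 1 − 1/A = 1 − 1/2.366 = 0.5773.
Known gains sum to -0.0698 + 0.195 + 0.38 = 0.5052.
g_dust = 0.5773 − 0.5052 = 0.07.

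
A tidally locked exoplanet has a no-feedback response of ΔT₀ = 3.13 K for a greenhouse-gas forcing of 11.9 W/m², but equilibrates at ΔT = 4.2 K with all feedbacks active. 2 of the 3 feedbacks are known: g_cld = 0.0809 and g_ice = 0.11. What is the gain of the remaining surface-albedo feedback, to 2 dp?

Amplification A = ΔT/ΔT₀ = 4.2/3.13 = 1.342.
Total gain g = 1 − 1/A = 1 − 1/1.342 = 0.2548.
Known gains sum to 0.0809 + 0.11 = 0.1909.
g_alb = 0.2548 − 0.1909 = 0.06.

0.06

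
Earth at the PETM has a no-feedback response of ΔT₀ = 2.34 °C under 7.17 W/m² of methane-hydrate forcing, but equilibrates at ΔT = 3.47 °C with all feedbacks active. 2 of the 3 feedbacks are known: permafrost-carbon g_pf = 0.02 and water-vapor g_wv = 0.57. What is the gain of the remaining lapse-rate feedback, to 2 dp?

-0.26

Amplification A = ΔT/ΔT₀ = 3.47/2.34 = 1.483.
Total gain g = 1 − 1/A = 1 − 1/1.483 = 0.3257.
Known gains sum to 0.02 + 0.57 = 0.59.
g_lr = 0.3257 − 0.59 = -0.26.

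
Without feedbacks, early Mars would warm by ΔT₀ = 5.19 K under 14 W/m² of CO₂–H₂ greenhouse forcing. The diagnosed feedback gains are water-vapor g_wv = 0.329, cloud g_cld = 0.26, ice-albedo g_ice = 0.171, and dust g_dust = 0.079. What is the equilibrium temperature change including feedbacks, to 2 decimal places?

32.24 K

Total gain g = 0.329 + 0.26 + 0.171 + 0.079 = 0.839.
Amplification A = 1/(1 − 0.839) = 6.211.
ΔT = 5.19 × 6.211 = 32.24 K.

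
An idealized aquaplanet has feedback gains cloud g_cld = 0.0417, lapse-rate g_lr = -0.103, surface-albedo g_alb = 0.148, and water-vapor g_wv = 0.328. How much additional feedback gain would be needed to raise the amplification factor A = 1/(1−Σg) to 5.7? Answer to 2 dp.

0.41

Current total gain = 0.4147.
Target gain for A = 5.7: g* = 1 − 1/5.7 = 0.8246.
Additional gain needed = 0.8246 − 0.4147 = 0.41.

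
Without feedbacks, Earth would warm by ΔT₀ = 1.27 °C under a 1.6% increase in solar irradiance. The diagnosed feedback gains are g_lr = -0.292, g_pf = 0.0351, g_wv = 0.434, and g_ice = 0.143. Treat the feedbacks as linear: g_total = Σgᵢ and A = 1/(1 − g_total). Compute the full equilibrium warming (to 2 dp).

1.87 °C

Total gain g = -0.292 + 0.0351 + 0.434 + 0.143 = 0.3201.
Amplification A = 1/(1 − 0.3201) = 1.471.
ΔT = 1.27 × 1.471 = 1.87 °C.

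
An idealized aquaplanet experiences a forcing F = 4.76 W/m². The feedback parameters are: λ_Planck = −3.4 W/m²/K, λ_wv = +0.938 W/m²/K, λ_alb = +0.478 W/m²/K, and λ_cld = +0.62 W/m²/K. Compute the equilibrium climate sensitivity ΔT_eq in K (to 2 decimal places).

Net feedback parameter λ = (−3.4) + (+0.938) + (+0.478) + (+0.62) = -1.364 W/m²/K.
ΔT = −F/λ = −4.76/(-1.364) = 3.49 K.

3.49 K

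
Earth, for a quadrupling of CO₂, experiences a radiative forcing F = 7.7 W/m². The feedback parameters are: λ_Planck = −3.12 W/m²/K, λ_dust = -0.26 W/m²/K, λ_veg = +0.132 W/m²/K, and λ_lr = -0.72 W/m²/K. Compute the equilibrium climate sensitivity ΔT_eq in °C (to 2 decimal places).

Net feedback parameter λ = (−3.12) + (-0.26) + (+0.132) + (-0.72) = -3.968 W/m²/K.
ΔT = −F/λ = −7.7/(-3.968) = 1.94 °C.

1.94 °C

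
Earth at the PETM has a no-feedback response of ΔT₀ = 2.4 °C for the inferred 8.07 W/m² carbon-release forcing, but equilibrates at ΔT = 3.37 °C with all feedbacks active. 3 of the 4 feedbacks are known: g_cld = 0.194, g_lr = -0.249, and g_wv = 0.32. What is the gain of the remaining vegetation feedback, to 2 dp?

Amplification A = ΔT/ΔT₀ = 3.37/2.4 = 1.404.
Total gain g = 1 − 1/A = 1 − 1/1.404 = 0.2877.
Known gains sum to 0.194 − 0.249 + 0.32 = 0.265.
g_veg = 0.2877 − 0.265 = 0.02.

0.02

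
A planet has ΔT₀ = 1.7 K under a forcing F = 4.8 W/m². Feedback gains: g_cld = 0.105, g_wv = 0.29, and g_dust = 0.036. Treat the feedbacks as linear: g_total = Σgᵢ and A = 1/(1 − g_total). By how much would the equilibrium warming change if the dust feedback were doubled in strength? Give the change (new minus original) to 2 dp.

Original: g = 0.431, ΔT = 1.7/(1−0.431) = 2.9877 K.
With doubled dust: g' = 0.467, ΔT' = 1.7/(1−0.467) = 3.1895 K.
Change = 3.1895 − 2.9877 = 0.20 K.

0.20 K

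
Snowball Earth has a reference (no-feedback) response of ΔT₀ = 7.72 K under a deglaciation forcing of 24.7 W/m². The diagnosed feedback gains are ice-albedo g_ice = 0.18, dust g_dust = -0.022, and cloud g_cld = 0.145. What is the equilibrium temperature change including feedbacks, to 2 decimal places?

Total gain g = 0.18 − 0.022 + 0.145 = 0.303.
Amplification A = 1/(1 − 0.303) = 1.435.
ΔT = 7.72 × 1.435 = 11.08 K.

11.08 K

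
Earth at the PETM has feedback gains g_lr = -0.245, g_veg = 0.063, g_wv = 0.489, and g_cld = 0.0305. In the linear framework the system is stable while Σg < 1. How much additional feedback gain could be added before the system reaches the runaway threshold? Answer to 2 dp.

Current total gain = -0.245 + 0.063 + 0.489 + 0.0305 = 0.3375.
Margin to runaway = 1 − 0.3375 = 0.66.

0.66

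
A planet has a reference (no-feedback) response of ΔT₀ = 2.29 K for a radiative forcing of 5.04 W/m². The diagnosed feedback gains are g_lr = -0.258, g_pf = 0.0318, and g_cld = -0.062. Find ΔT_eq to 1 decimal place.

1.8 K

Total gain g = -0.258 + 0.0318 − 0.062 = -0.2882.
Amplification A = 1/(1 + 0.2882) = 0.7763.
ΔT = 2.29 × 0.7763 = 1.8 K.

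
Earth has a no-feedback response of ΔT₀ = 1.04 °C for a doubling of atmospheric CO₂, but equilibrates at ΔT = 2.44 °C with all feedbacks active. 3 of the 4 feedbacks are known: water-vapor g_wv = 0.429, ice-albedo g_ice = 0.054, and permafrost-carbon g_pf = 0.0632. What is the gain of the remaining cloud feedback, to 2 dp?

0.03

Amplification A = ΔT/ΔT₀ = 2.44/1.04 = 2.346.
Total gain g = 1 − 1/A = 1 − 1/2.346 = 0.5737.
Known gains sum to 0.429 + 0.054 + 0.0632 = 0.5462.
g_cld = 0.5737 − 0.5462 = 0.03.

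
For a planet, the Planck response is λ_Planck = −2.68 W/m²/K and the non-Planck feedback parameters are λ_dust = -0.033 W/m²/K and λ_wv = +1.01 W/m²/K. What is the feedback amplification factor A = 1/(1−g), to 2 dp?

Convert to gains: g_dust = -0.033/2.68 = -0.01231; g_wv = 1.01/2.68 = 0.3769.
Total gain g = 0.36459.
A = 1/(1 − 0.36459) = 1.57.

1.57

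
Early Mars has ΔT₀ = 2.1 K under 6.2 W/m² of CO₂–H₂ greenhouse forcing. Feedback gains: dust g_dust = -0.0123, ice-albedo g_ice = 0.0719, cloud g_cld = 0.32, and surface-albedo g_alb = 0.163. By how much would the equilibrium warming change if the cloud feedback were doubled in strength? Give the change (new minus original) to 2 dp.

Original: g = 0.5426, ΔT = 2.1/(1−0.5426) = 4.5912 K.
With doubled cloud: g' = 0.8626, ΔT' = 2.1/(1−0.8626) = 15.2838 K.
Change = 15.2838 − 4.5912 = 10.69 K.

10.69 K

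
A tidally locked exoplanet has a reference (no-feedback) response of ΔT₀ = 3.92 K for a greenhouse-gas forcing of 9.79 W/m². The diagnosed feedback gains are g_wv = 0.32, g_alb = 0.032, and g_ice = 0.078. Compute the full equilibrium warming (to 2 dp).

Total gain g = 0.32 + 0.032 + 0.078 = 0.43.
Amplification A = 1/(1 − 0.43) = 1.754.
ΔT = 3.92 × 1.754 = 6.88 K.

6.88 K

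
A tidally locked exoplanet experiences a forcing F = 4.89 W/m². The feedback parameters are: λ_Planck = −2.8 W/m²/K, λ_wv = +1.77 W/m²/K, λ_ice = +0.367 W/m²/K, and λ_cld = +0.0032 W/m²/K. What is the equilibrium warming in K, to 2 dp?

Net feedback parameter λ = (−2.8) + (+1.77) + (+0.367) + (+0.0032) = -0.6598 W/m²/K.
ΔT = −F/λ = −4.89/(-0.6598) = 7.41 K.

7.41 K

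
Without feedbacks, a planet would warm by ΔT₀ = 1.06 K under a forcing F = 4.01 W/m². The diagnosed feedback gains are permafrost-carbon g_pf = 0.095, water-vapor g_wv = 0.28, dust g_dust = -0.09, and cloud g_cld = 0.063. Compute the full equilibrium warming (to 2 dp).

1.63 K

Total gain g = 0.095 + 0.28 − 0.09 + 0.063 = 0.348.
Amplification A = 1/(1 − 0.348) = 1.534.
ΔT = 1.06 × 1.534 = 1.63 K.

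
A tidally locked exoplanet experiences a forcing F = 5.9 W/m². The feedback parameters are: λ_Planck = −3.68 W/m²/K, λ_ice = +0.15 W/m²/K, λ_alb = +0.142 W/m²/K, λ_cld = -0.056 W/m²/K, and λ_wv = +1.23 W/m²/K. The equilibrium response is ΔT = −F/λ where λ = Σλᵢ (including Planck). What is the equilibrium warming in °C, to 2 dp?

Net feedback parameter λ = (−3.68) + (+0.15) + (+0.142) + (-0.056) + (+1.23) = -2.214 W/m²/K.
ΔT = −F/λ = −5.9/(-2.214) = 2.66 °C.

2.66 °C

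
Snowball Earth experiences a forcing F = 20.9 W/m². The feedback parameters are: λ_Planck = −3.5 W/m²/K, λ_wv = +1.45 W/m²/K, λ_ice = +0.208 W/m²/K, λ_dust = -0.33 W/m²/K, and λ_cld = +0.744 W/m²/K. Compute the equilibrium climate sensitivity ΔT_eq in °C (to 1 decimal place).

14.6 °C

Net feedback parameter λ = (−3.5) + (+1.45) + (+0.208) + (-0.33) + (+0.744) = -1.428 W/m²/K.
ΔT = −F/λ = −20.9/(-1.428) = 14.6 °C.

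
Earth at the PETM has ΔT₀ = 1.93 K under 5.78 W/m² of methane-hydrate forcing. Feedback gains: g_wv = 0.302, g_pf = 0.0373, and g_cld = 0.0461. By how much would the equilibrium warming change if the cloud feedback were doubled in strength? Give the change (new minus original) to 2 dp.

Original: g = 0.3854, ΔT = 1.93/(1−0.3854) = 3.1403 K.
With doubled cloud: g' = 0.4315, ΔT' = 1.93/(1−0.4315) = 3.3949 K.
Change = 3.3949 − 3.1403 = 0.25 K.

0.25 K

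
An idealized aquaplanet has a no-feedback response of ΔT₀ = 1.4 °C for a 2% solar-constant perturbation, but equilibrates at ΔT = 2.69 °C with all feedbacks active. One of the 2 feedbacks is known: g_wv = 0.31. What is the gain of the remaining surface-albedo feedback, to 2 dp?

0.17

Amplification A = ΔT/ΔT₀ = 2.69/1.4 = 1.921.
Total gain g = 1 − 1/A = 1 − 1/1.921 = 0.4794.
The known gain is 0.31.
g_alb = 0.4794 − 0.31 = 0.17.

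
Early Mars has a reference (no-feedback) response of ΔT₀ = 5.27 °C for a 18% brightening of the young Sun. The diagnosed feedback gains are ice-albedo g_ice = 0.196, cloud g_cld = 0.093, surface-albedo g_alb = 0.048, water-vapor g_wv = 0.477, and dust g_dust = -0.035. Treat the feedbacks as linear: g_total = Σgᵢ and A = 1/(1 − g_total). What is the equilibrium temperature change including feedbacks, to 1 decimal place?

23.8 °C

Total gain g = 0.196 + 0.093 + 0.048 + 0.477 − 0.035 = 0.779.
Amplification A = 1/(1 − 0.779) = 4.525.
ΔT = 5.27 × 4.525 = 23.8 °C.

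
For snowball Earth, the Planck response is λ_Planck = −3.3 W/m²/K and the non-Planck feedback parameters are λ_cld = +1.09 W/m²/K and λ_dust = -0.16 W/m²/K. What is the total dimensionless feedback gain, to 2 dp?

Convert to gains: g_cld = 1.09/3.3 = 0.3303; g_dust = -0.16/3.3 = -0.04848.
Total gain g = 0.28182.

0.28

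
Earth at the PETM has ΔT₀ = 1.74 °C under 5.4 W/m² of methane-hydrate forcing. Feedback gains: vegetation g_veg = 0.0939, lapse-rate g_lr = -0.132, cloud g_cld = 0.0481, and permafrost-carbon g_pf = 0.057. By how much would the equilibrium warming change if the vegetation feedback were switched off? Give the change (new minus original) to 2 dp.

-0.17 °C

Original: g = 0.067, ΔT = 1.74/(1−0.067) = 1.8650 °C.
Without vegetation: g' = -0.0269, ΔT' = 1.74/(1+0.0269) = 1.6944 °C.
Change = 1.6944 − 1.8650 = -0.17 °C.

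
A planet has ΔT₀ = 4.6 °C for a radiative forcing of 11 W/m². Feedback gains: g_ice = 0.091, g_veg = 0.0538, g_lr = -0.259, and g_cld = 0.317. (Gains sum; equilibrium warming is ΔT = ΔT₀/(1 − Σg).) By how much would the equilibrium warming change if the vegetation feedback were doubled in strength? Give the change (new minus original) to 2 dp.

0.42 °C

Original: g = 0.2028, ΔT = 4.6/(1−0.2028) = 5.7702 °C.
With doubled vegetation: g' = 0.2566, ΔT' = 4.6/(1−0.2566) = 6.1878 °C.
Change = 6.1878 − 5.7702 = 0.42 °C.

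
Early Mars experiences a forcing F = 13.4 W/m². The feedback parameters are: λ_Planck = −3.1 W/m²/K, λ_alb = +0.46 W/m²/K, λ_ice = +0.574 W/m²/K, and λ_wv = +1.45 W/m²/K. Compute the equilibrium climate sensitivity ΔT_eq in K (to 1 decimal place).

21.8 K

Net feedback parameter λ = (−3.1) + (+0.46) + (+0.574) + (+1.45) = -0.616 W/m²/K.
ΔT = −F/λ = −13.4/(-0.616) = 21.8 K.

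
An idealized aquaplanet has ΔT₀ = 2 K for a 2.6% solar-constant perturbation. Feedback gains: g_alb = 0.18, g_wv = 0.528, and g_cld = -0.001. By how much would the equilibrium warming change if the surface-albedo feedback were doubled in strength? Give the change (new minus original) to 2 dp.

10.87 K

Original: g = 0.707, ΔT = 2/(1−0.707) = 6.8259 K.
With doubled surface-albedo: g' = 0.887, ΔT' = 2/(1−0.887) = 17.6991 K.
Change = 17.6991 − 6.8259 = 10.87 K.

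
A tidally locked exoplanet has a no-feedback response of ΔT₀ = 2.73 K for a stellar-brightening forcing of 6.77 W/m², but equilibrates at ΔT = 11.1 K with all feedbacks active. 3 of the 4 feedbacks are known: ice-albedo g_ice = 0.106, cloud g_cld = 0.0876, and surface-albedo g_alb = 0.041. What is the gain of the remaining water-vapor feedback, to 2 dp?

Amplification A = ΔT/ΔT₀ = 11.1/2.73 = 4.066.
Total gain g = 1 − 1/A = 1 − 1/4.066 = 0.7541.
Known gains sum to 0.106 + 0.0876 + 0.041 = 0.2346.
g_wv = 0.7541 − 0.2346 = 0.52.

0.52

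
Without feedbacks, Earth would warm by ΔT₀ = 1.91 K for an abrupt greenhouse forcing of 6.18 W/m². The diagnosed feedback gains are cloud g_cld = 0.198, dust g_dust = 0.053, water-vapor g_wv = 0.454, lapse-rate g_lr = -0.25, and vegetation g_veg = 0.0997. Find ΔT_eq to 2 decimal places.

4.29 K

Total gain g = 0.198 + 0.053 + 0.454 − 0.25 + 0.0997 = 0.5547.
Amplification A = 1/(1 − 0.5547) = 2.246.
ΔT = 1.91 × 2.246 = 4.29 K.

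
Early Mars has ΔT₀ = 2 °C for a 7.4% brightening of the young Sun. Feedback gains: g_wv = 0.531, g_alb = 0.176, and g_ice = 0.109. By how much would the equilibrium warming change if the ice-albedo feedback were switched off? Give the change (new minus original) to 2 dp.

-4.04 °C

Original: g = 0.816, ΔT = 2/(1−0.816) = 10.8696 °C.
Without ice-albedo: g' = 0.707, ΔT' = 2/(1−0.707) = 6.8259 °C.
Change = 6.8259 − 10.8696 = -4.04 °C.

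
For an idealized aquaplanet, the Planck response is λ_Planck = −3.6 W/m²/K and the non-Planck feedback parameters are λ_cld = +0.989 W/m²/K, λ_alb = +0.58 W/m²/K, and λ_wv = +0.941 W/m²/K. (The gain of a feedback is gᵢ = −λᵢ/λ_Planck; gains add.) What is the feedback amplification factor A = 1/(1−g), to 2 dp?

Convert to gains: g_cld = 0.989/3.6 = 0.2747; g_alb = 0.58/3.6 = 0.1611; g_wv = 0.941/3.6 = 0.2614.
Total gain g = 0.6972.
A = 1/(1 − 0.6972) = 3.30.

3.30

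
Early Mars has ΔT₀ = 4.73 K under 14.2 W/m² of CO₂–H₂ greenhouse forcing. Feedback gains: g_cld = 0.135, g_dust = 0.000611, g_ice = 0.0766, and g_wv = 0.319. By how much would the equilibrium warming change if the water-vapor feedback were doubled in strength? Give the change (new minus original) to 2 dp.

21.49 K

Original: g = 0.531211, ΔT = 4.73/(1−0.531211) = 10.0898 K.
With doubled water-vapor: g' = 0.850211, ΔT' = 4.73/(1−0.850211) = 31.5778 K.
Change = 31.5778 − 10.0898 = 21.49 K.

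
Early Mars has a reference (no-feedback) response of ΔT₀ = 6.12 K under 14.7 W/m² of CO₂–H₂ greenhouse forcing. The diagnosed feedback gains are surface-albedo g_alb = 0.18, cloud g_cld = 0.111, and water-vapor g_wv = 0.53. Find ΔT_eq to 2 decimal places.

Total gain g = 0.18 + 0.111 + 0.53 = 0.821.
Amplification A = 1/(1 − 0.821) = 5.587.
ΔT = 6.12 × 5.587 = 34.19 K.

34.19 K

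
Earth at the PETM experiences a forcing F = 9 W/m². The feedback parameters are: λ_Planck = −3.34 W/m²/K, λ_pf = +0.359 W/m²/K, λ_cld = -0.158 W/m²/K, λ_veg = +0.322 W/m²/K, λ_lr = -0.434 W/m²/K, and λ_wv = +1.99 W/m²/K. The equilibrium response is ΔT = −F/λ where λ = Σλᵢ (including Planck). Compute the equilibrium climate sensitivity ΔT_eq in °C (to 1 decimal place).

Net feedback parameter λ = (−3.34) + (+0.359) + (-0.158) + (+0.322) + (-0.434) + (+1.99) = -1.261 W/m²/K.
ΔT = −F/λ = −9/(-1.261) = 7.1 °C.

7.1 °C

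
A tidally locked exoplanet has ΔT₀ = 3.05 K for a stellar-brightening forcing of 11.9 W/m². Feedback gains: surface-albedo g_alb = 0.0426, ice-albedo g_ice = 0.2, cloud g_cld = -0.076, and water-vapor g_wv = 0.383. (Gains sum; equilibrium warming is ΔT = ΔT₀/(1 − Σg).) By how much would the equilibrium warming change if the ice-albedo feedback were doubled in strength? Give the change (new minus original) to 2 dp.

Original: g = 0.5496, ΔT = 3.05/(1−0.5496) = 6.7718 K.
With doubled ice-albedo: g' = 0.7496, ΔT' = 3.05/(1−0.7496) = 12.1805 K.
Change = 12.1805 − 6.7718 = 5.41 K.

5.41 K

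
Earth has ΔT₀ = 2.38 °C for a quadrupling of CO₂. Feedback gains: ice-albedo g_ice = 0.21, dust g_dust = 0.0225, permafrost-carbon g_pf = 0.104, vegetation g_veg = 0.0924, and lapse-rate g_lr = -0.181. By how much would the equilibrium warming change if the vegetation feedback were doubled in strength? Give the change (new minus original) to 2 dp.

0.44 °C

Original: g = 0.2479, ΔT = 2.38/(1−0.2479) = 3.1645 °C.
With doubled vegetation: g' = 0.3403, ΔT' = 2.38/(1−0.3403) = 3.6077 °C.
Change = 3.6077 − 3.1645 = 0.44 °C.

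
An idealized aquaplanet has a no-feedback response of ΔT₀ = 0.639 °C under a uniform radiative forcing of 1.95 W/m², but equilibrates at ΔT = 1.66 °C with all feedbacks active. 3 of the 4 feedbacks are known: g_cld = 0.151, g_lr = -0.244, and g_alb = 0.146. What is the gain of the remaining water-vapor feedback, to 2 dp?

0.56

Amplification A = ΔT/ΔT₀ = 1.66/0.639 = 2.598.
Total gain g = 1 − 1/A = 1 − 1/2.598 = 0.6151.
Known gains sum to 0.151 − 0.244 + 0.146 = 0.053.
g_wv = 0.6151 − 0.053 = 0.56.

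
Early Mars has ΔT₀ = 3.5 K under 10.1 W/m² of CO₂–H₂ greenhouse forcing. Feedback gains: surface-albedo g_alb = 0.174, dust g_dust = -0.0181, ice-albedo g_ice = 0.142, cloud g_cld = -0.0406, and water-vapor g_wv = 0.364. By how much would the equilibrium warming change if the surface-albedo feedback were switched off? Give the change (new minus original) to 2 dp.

Original: g = 0.6213, ΔT = 3.5/(1−0.6213) = 9.2421 K.
Without surface-albedo: g' = 0.4473, ΔT' = 3.5/(1−0.4473) = 6.3325 K.
Change = 6.3325 − 9.2421 = -2.91 K.

-2.91 K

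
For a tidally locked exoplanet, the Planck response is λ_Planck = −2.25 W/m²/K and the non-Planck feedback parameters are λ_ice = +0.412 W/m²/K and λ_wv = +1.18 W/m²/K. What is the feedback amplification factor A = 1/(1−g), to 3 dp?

3.419

Convert to gains: g_ice = 0.412/2.25 = 0.1831; g_wv = 1.18/2.25 = 0.5244.
Total gain g = 0.7075.
A = 1/(1 − 0.7075) = 3.419.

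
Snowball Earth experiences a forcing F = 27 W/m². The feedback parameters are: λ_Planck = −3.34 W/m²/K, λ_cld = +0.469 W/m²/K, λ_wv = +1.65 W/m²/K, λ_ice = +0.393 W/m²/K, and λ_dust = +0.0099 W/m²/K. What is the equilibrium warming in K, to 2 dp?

33.00 K

Net feedback parameter λ = (−3.34) + (+0.469) + (+1.65) + (+0.393) + (+0.0099) = -0.8181 W/m²/K.
ΔT = −F/λ = −27/(-0.8181) = 33.00 K.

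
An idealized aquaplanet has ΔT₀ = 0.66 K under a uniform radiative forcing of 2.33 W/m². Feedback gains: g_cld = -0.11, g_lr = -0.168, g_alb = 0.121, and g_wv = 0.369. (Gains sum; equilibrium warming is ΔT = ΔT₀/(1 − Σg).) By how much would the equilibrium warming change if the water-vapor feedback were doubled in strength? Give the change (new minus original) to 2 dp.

Original: g = 0.212, ΔT = 0.66/(1−0.212) = 0.8376 K.
With doubled water-vapor: g' = 0.581, ΔT' = 0.66/(1−0.581) = 1.5752 K.
Change = 1.5752 − 0.8376 = 0.74 K.

0.74 K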